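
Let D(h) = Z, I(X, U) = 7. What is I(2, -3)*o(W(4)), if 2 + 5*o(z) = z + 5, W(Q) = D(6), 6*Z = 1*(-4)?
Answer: 49/15 ≈ 3.2667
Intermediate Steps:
Z = -⅔ (Z = (1*(-4))/6 = (⅙)*(-4) = -⅔ ≈ -0.66667)
D(h) = -⅔
W(Q) = -⅔
o(z) = ⅗ + z/5 (o(z) = -⅖ + (z + 5)/5 = -⅖ + (5 + z)/5 = -⅖ + (1 + z/5) = ⅗ + z/5)
I(2, -3)*o(W(4)) = 7*(⅗ + (⅕)*(-⅔)) = 7*(⅗ - 2/15) = 7*(7/15) = 49/15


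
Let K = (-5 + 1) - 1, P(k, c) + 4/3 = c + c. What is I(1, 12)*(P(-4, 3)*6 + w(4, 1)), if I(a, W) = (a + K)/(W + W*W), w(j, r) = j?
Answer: -32/39 ≈ -0.82051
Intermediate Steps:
P(k, c) = -4/3 + 2*c (P(k, c) = -4/3 + (c + c) = -4/3 + 2*c)
K = -5 (K = -4 - 1 = -5)
I(a, W) = (-5 + a)/(W + W²) (I(a, W) = (a - 5)/(W + W*W) = (-5 + a)/(W + W²))
I(1, 12)*(P(-4, 3)*6 + w(4, 1)) = ((-5 + 1)/(12*(1 + 12)))*((-4/3 + 2*3)*6 + 4) = ((1/12)*(-4)/13)*((-4/3 + 6)*6 + 4) = ((1/12)*(1/13)*(-4))*((14/3)*6 + 4) = -(28 + 4)/39 = -1/39*32 = -32/39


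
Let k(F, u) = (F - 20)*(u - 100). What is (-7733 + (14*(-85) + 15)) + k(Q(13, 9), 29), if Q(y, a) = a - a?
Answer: -7488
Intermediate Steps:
Q(y, a) = 0
k(F, u) = (-100 + u)*(-20 + F) (k(F, u) = (-20 + F)*(-100 + u) = (-100 + u)*(-20 + F))
(-7733 + (14*(-85) + 15)) + k(Q(13, 9), 29) = (-7733 + (14*(-85) + 15)) + (2000 - 100*0 - 20*29 + 0*29) = (-7733 + (-1190 + 15)) + (2000 + 0 - 580 + 0) = (-7733 - 1175) + 1420 = -8908 + 1420 = -7488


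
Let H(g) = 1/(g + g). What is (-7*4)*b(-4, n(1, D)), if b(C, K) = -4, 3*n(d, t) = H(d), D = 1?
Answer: 112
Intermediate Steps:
H(g) = 1/(2*g)
n(d, t) = 1/(6*d) (n(d, t) = (1/(2*d))/3 = 1/(6*d))
(-7*4)*b(-4, n(1, D)) = -7*4*(-4) = -28*(-4) = 112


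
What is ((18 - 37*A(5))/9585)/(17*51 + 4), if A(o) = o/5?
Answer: -19/8348535 ≈ -2.2758e-6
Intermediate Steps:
A(o) = o/5 (A(o) = o*(1/5) = o/5)
((18 - 37*A(5))/9585)/(17*51 + 4) = ((18 - 37*5/5)/9585)/(17*51 + 4) = ((18 - 37*1)*(1/9585))/(867 + 4) = ((18 - 37)*(1/9585))/871 = -19*1/9585*(1/871) = -19/9585*1/871 = -19/8348535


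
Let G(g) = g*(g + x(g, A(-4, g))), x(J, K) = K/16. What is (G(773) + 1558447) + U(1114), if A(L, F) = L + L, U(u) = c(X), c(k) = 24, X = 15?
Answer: 4311227/2 ≈ 2.1556e+6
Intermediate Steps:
U(u) = 24
A(L, F) = 2*L
x(J, K) = K/16 (x(J, K) = K*(1/16) = K/16)
G(g) = g*(-1/2 + g) (G(g) = g*(g + (2*(-4))/16) = g*(g + (1/16)*(-8)) = g*(g - 1/2) = g*(-1/2 + g))
(G(773) + 1558447) + U(1114) = (773*(-1/2 + 773) + 1558447) + 24 = (773*(1545/2) + 1558447) + 24 = (1194285/2 + 1558447) + 24 = 4311179/2 + 24 = 4311227/2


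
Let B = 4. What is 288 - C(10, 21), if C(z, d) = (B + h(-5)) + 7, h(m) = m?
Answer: 282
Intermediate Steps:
C(z, d) = 6 (C(z, d) = (4 - 5) + 7 = -1 + 7 = 6)
288 - C(10, 21) = 288 - 1*6 = 288 - 6 = 282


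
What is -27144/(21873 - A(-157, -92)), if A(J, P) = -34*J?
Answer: -27144/16535 ≈ -1.6416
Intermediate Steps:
-27144/(21873 - A(-157, -92)) = -27144/(21873 - (-34)*(-157)) = -27144/(21873 - 1*5338) = -27144/(21873 - 5338) = -27144/16535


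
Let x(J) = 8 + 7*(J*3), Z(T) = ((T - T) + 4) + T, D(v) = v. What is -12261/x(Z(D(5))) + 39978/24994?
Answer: -149287884/2461909 ≈ -60.639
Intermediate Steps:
Z(T) = 4 + T (Z(T) = (0 + 4) + T = 4 + T)
x(J) = 8 + 21*J (x(J) = 8 + 7*(3*J) = 8 + 21*J)
-12261/x(Z(D(5))) + 39978/24994 = -12261/(8 + 21*(4 + 5)) + 39978/24994 = -12261/(8 + 21*9) + 39978*(1/24994) = -12261/(8 + 189) + 19989/12497 = -12261/197 + 19989/12497 = -149287884/2461909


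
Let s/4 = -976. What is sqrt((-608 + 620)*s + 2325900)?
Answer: 6*sqrt(63307) ≈ 1509.7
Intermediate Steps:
s = -3904 (s = 4*(-976) = -3904)
sqrt((-608 + 620)*s + 2325900) = sqrt((-608 + 620)*(-3904) + 2325900) = sqrt(12*(-3904) + 2325900) = sqrt(-46848 + 2325900) = sqrt(2279052) = 6*sqrt(63307)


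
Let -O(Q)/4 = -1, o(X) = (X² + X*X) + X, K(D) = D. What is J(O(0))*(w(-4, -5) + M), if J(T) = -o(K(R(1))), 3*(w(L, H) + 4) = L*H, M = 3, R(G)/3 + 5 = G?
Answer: -1564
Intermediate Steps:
R(G) = -15 + 3*G
o(X) = X + 2*X² (o(X) = (X² + X²) + X = 2*X² + X = X + 2*X²)
w(L, H) = -4 + H*L/3 (w(L, H) = -4 + (L*H)/3 = -4 + (H*L)/3 = -4 + H*L/3)
O(Q) = 4 (O(Q) = -4*(-1) = 4)
J(T) = -276 (J(T) = -(-15 + 3*1)*(1 + 2*(-15 + 3*1)) = -(-15 + 3)*(1 + 2*(-15 + 3)) = -(-12)*(1 + 2*(-12)) = -(-12)*(1 - 24) = -(-12)*(-23) = -1*276 = -276)
J(O(0))*(w(-4, -5) + M) = -276*((-4 + (⅓)*(-5)*(-4)) + 3) = -276*((-4 + 20/3) + 3) = -276*(8/3 + 3) = -276*17/3 = -1564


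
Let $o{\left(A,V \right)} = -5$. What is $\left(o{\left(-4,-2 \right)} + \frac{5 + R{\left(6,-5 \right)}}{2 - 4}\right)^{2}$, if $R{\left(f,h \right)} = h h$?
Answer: $400$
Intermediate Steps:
$R{\left(f,h \right)} = h^{2}$
$\left(o{\left(-4,-2 \right)} + \frac{5 + R{\left(6,-5 \right)}}{2 - 4}\right)^{2} = \left(-5 + \frac{5 + \left(-5\right)^{2}}{2 - 4}\right)^{2} = \left(-5 + \frac{5 + 25}{-2}\right)^{2} = \left(-5 + 30 \left(- \frac{1}{2}\right)\right)^{2} = \left(-5 - 15\right)^{2} = \left(-20\right)^{2} = 400$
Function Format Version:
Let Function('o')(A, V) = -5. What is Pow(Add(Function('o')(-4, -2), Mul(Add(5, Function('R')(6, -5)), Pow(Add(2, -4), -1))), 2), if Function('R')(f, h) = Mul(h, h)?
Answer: 400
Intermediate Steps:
Function('R')(f, h) = Pow(h, 2)
Pow(Add(Function('o')(-4, -2), Mul(Add(5, Function('R')(6, -5)), Pow(Add(2, -4), -1))), 2) = Pow(Add(-5, Mul(Add(5, Pow(-5, 2)), Pow(Add(2, -4), -1))), 2) = Pow(Add(-5, Mul(Add(5, 25), Pow(-2, -1))), 2) = Pow(Add(-5, Mul(30, Rational(-1, 2))), 2) = Pow(Add(-5, -15), 2) = Pow(-20, 2) = 400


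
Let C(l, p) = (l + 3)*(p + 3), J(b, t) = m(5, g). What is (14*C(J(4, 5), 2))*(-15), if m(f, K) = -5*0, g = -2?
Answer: -3150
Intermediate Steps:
m(f, K) = 0
J(b, t) = 0
C(l, p) = (3 + l)*(3 + p)
(14*C(J(4, 5), 2))*(-15) = (14*(9 + 3*0 + 3*2 + 0*2))*(-15) = (14*(9 + 0 + 6 + 0))*(-15) = (14*15)*(-15) = 210*(-15) = -3150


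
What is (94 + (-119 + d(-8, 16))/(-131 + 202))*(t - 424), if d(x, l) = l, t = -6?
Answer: -2825530/71 ≈ -39796.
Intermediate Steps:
(94 + (-119 + d(-8, 16))/(-131 + 202))*(t - 424) = (94 + (-119 + 16)/(-131 + 202))*(-6 - 424) = (94 - 103/71)*(-430) = (6571/71)*(-430) = -2825530/71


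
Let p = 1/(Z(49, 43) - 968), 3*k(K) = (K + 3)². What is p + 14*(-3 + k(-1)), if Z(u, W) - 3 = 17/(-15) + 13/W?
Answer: -43609205/1868883 ≈ -23.334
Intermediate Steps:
k(K) = (3 + K)²/3 (k(K) = (K + 3)²/3 = (3 + K)²/3)
Z(u, W) = 28/15 + 13/W (Z(u, W) = 3 + (17/(-15) + 13/W) = 3 + (17*(-1/15) + 13/W) = 3 + (-17/15 + 13/W) = 28/15 + 13/W)
p = -645/622961 (p = 1/((28/15 + 13/43) - 968) = 1/(1399/645 - 968) = 1/(-622961/645) = -645/622961 ≈ -0.0010354)
p + 14*(-3 + k(-1)) = -645/622961 + 14*(-3 + (3 - 1)²/3) = -645/622961 + 14*(-3 + (⅓)*2²) = -645/622961 + 14*(-3 + (⅓)*4) = -645/622961 + 14*(-3 + 4/3) = -645/622961 + 14*(-5/3) = -645/622961 - 70/3 = -43609205/1868883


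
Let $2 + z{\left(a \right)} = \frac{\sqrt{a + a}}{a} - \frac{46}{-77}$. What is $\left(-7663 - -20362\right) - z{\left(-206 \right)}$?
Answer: $\frac{977931}{77} + \frac{i \sqrt{103}}{103} \approx 12700.0 + 0.098533 i$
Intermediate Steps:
$z{\left(a \right)} = - \frac{108}{77} + \frac{\sqrt{2}}{\sqrt{a}}$ ($z{\left(a \right)} = -2 + \left(\frac{\sqrt{a + a}}{a} - \frac{46}{-77}\right) = -2 + \left(\frac{\sqrt{2 a}}{a} - - \frac{46}{77}\right) = -2 + \left(\frac{\sqrt{2} \sqrt{a}}{a} + \frac{46}{77}\right) = -2 + \left(\frac{\sqrt{2}}{\sqrt{a}} + \frac{46}{77}\right) = -2 + \left(\frac{46}{77} + \frac{\sqrt{2}}{\sqrt{a}}\right) = - \frac{108}{77} + \frac{\sqrt{2}}{\sqrt{a}}$)
$\left(-7663 - -20362\right) - z{\left(-206 \right)} = \left(-7663 - -20362\right) - \left(- \frac{108}{77} + \frac{\sqrt{2}}{i \sqrt{206}}\right) = \left(-7663 + 20362\right) - \left(- \frac{108}{77} + \sqrt{2} \left(- \frac{i \sqrt{206}}{206}\right)\right) = 12699 - \left(- \frac{108}{77} - \frac{i \sqrt{103}}{103}\right) = 12699 + \left(\frac{108}{77} + \frac{i \sqrt{103}}{103}\right) = \frac{977931}{77} + \frac{i \sqrt{103}}{103}$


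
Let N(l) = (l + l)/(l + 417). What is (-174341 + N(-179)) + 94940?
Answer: -9448898/119 ≈ -79403.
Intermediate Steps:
N(l) = 2*l/(417 + l) (N(l) = (2*l)/(417 + l) = 2*l/(417 + l))
(-174341 + N(-179)) + 94940 = (-174341 + 2*(-179)/(417 - 179)) + 94940 = (-174341 + 2*(-179)/238) + 94940 = (-174341 + 2*(-179)*(1/238)) + 94940 = (-174341 - 179/119) + 94940 = -20746758/119 + 94940 = -9448898/119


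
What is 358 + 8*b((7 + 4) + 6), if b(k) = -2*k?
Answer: 86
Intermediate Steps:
358 + 8*b((7 + 4) + 6) = 358 + 8*(-2*((7 + 4) + 6)) = 358 + 8*(-2*(11 + 6)) = 358 + 8*(-2*17) = 358 + 8*(-34) = 358 - 272 = 86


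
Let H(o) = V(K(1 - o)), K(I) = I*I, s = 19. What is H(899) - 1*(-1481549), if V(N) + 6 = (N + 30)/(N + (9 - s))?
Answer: 597354096188/403197 ≈ 1.4815e+6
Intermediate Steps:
K(I) = I²
V(N) = -6 + (30 + N)/(-10 + N) (V(N) = -6 + (N + 30)/(N + (9 - 1*19)) = -6 + (30 + N)/(N + (9 - 19)) = -6 + (30 + N)/(N - 10) = -6 + (30 + N)/(-10 + N))
H(o) = 5*(18 - (1 - o)²)/(-10 + (1 - o)²)
H(899) - 1*(-1481549) = 5*(18 - (-1 + 899)²)/(-10 + (-1 + 899)²) - 1*(-1481549) = 5*(18 - 1*898²)/(-10 + 898²) + 1481549 = 5*(18 - 1*806404)/(-10 + 806404) + 1481549 = 5*(18 - 806404)/806394 + 1481549 = 5*(1/806394)*(-806386) + 1481549 = -2015965/403197 + 1481549 = 597354096188/403197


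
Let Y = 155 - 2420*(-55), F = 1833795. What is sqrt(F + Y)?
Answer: 5*sqrt(78682) ≈ 1402.5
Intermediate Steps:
Y = 133255 (Y = 155 - 242*(-550) = 155 + 133100 = 133255)
sqrt(F + Y) = sqrt(1833795 + 133255) = sqrt(1967050) = 5*sqrt(78682)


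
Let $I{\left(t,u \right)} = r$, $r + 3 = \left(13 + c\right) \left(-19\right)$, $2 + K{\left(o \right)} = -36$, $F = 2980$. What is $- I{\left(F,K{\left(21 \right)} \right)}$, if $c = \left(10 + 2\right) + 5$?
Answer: $573$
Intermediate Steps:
$c = 17$ ($c = 12 + 5 = 17$)
$K{\left(o \right)} = -38$ ($K{\left(o \right)} = -2 - 36 = -38$)
$r = -573$ ($r = -3 + \left(13 + 17\right) \left(-19\right) = -3 + 30 \left(-19\right) = -3 - 570 = -573$)
$I{\left(t,u \right)} = -573$
$- I{\left(F,K{\left(21 \right)} \right)} = \left(-1\right) \left(-573\right) = 573$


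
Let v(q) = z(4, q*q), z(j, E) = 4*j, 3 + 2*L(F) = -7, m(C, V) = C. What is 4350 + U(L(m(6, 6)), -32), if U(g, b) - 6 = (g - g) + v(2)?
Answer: 4372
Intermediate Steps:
L(F) = -5 (L(F) = -3/2 + (1/2)*(-7) = -3/2 - 7/2 = -5)
v(q) = 16 (v(q) = 4*4 = 16)
U(g, b) = 22 (U(g, b) = 6 + ((g - g) + 16) = 6 + (0 + 16) = 6 + 16 = 22)
4350 + U(L(m(6, 6)), -32) = 4350 + 22 = 4372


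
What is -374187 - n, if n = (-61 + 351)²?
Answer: -458287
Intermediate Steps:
n = 84100 (n = 290² = 84100)
-374187 - n = -374187 - 1*84100 = -374187 - 84100 = -458287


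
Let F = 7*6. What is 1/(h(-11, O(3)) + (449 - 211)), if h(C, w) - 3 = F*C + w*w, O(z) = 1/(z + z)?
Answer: -36/7955 ≈ -0.0045255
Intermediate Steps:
O(z) = 1/(2*z)
F = 42
h(C, w) = 3 + w² + 42*C (h(C, w) = 3 + (42*C + w*w) = 3 + (42*C + w²) = 3 + (w² + 42*C) = 3 + w² + 42*C)
1/(h(-11, O(3)) + (449 - 211)) = 1/((3 + ((½)/3)² + 42*(-11)) + (449 - 211)) = 1/((3 + ((½)*(⅓))² - 462) + 238) = 1/((3 + (⅙)² - 462) + 238) = 1/((3 + 1/36 - 462) + 238) = 1/(-16523/36 + 238) = 1/(-7955/36) = -36/7955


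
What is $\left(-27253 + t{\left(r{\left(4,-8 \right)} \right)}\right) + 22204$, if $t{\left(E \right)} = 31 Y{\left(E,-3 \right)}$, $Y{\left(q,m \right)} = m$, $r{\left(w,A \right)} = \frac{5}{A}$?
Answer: $-5142$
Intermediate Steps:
$t{\left(E \right)} = -93$ ($t{\left(E \right)} = 31 \left(-3\right) = -93$)
$\left(-27253 + t{\left(r{\left(4,-8 \right)} \right)}\right) + 22204 = \left(-27253 - 93\right) + 22204 = -27346 + 22204 = -5142$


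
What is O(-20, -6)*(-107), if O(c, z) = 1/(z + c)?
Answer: 107/26 ≈ 4.1154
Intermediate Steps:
O(c, z) = 1/(c + z)
O(-20, -6)*(-107) = -107/(-20 - 6) = -107/(-26) = -1/26*(-107) = 107/26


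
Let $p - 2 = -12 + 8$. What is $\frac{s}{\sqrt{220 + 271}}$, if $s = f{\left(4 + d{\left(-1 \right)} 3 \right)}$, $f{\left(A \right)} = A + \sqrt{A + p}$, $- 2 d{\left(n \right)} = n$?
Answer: $\frac{\sqrt{491} \left(11 + \sqrt{14}\right)}{982} \approx 0.33264$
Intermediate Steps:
$d{\left(n \right)} = - \frac{n}{2}$
$p = -2$ ($p = 2 + \left(-12 + 8\right) = 2 - 4 = -2$)
$f{\left(A \right)} = A + \sqrt{-2 + A}$ ($f{\left(A \right)} = A + \sqrt{A - 2} = A + \sqrt{-2 + A}$)
$s = \frac{11}{2} + \frac{\sqrt{14}}{2}$ ($s = \left(4 + \left(- \frac{1}{2}\right) \left(-1\right) 3\right) + \sqrt{-2 + \left(4 + \left(- \frac{1}{2}\right) \left(-1\right) 3\right)} = \left(4 + \frac{1}{2} \cdot 3\right) + \sqrt{-2 + \left(4 + \frac{1}{2} \cdot 3\right)} = \left(4 + \frac{3}{2}\right) + \sqrt{-2 + \left(4 + \frac{3}{2}\right)} = \frac{11}{2} + \sqrt{-2 + \frac{11}{2}} = \frac{11}{2} + \sqrt{\frac{7}{2}} = \frac{11}{2} + \frac{\sqrt{14}}{2} \approx 7.3708$)
$\frac{s}{\sqrt{220 + 271}} = \frac{\frac{11}{2} + \frac{\sqrt{14}}{2}}{\sqrt{220 + 271}} = \frac{\frac{11}{2} + \frac{\sqrt{14}}{2}}{\sqrt{491}} = \left(\frac{11}{2} + \frac{\sqrt{14}}{2}\right) \frac{\sqrt{491}}{491} = \frac{\sqrt{491} \left(\frac{11}{2} + \frac{\sqrt{14}}{2}\right)}{491}$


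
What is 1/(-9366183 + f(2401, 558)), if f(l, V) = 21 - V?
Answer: -1/9366720 ≈ -1.0676e-7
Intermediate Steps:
1/(-9366183 + f(2401, 558)) = 1/(-9366183 + (21 - 1*558)) = 1/(-9366183 + (21 - 558)) = 1/(-9366183 - 537) = 1/(-9366720) = -1/9366720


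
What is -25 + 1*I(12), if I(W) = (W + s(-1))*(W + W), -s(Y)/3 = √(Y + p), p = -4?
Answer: 263 - 72*I*√5 ≈ 263.0 - 161.0*I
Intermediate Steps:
s(Y) = -3*√(-4 + Y) (s(Y) = -3*√(Y - 4) = -3*√(-4 + Y))
I(W) = 2*W*(W - 3*I*√5) (I(W) = (W - 3*√(-4 - 1))*(W + W) = (W - 3*I*√5)*(2*W) = 2*W*(W - 3*I*√5))
-25 + 1*I(12) = -25 + 1*(2*12*(12 - 3*I*√5)) = -25 + 1*(288 - 72*I*√5) = -25 + (288 - 72*I*√5) = 263 - 72*I*√5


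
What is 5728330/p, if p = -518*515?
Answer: -572833/26677 ≈ -21.473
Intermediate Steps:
p = -266770
5728330/p = 5728330/(-266770) = 5728330*(-1/266770) = -572833/26677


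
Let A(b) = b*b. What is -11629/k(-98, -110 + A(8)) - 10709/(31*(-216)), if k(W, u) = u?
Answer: 39180199/154008 ≈ 254.40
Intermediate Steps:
A(b) = b²
-11629/k(-98, -110 + A(8)) - 10709/(31*(-216)) = -11629/(-110 + 8²) - 10709/(31*(-216)) = -11629/(-110 + 64) - 10709/(-6696) = -11629/(-46) - 10709*(-1/6696) = -11629*(-1/46) + 10709/6696 = 11629/46 + 10709/6696 = 39180199/154008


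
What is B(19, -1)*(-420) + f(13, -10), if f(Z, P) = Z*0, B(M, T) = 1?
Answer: -420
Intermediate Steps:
f(Z, P) = 0
B(19, -1)*(-420) + f(13, -10) = 1*(-420) + 0 = -420 + 0 = -420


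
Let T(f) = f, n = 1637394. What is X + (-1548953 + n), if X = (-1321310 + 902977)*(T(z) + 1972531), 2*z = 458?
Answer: -825270520639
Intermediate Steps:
z = 229 (z = (½)*458 = 229)
X = -825270609080 (X = (-1321310 + 902977)*(229 + 1972531) = -418333*1972760 = -825270609080)
X + (-1548953 + n) = -825270609080 + (-1548953 + 1637394) = -825270609080 + 88441 = -825270520639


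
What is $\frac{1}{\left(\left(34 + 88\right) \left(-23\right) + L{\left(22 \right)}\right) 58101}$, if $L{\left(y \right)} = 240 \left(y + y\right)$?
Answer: $\frac{1}{450515154} \approx 2.2197 \cdot 10^{-9}$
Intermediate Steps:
$L{\left(y \right)} = 480 y$ ($L{\left(y \right)} = 240 \cdot 2 y = 480 y$)
$\frac{1}{\left(\left(34 + 88\right) \left(-23\right) + L{\left(22 \right)}\right) 58101} = \frac{1}{\left(\left(34 + 88\right) \left(-23\right) + 480 \cdot 22\right) 58101} = \frac{1}{122 \left(-23\right) + 10560} \cdot \frac{1}{58101} = \frac{1}{-2806 + 10560} \cdot \frac{1}{58101} = \frac{1}{7754} \cdot \frac{1}{58101} = \frac{1}{450515154}$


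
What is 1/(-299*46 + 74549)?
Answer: 1/60795 ≈ 1.6449e-5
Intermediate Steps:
1/(-299*46 + 74549) = 1/(-13754 + 74549) = 1/60795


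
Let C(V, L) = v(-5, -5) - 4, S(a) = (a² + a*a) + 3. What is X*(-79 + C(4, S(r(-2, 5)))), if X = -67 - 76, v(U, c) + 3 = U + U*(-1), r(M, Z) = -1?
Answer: 12298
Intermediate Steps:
v(U, c) = -3 (v(U, c) = -3 + (U + U*(-1)) = -3 + (U - U) = -3 + 0 = -3)
S(a) = 3 + 2*a² (S(a) = (a² + a²) + 3 = 2*a² + 3 = 3 + 2*a²)
X = -143
C(V, L) = -7 (C(V, L) = -3 - 4 = -7)
X*(-79 + C(4, S(r(-2, 5)))) = -143*(-79 - 7) = -143*(-86) = 12298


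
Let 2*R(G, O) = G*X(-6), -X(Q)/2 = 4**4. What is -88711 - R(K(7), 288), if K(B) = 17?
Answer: -84359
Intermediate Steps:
X(Q) = -512 (X(Q) = -2*4**4 = -2*256 = -512)
R(G, O) = -256*G (R(G, O) = (G*(-512))/2 = (-512*G)/2 = -256*G)
-88711 - R(K(7), 288) = -88711 - (-256)*17 = -88711 - 1*(-4352) = -88711 + 4352 = -84359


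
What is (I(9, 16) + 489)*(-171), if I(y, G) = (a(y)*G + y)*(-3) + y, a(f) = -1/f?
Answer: -81453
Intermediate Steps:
I(y, G) = -2*y + 3*G/y (I(y, G) = ((-1/y)*G + y)*(-3) + y = (-G/y + y)*(-3) + y = (y - G/y)*(-3) + y = (-3*y + 3*G/y) + y = -2*y + 3*G/y)
(I(9, 16) + 489)*(-171) = ((-2*9 + 3*16/9) + 489)*(-171) = ((-18 + 3*16*(1/9)) + 489)*(-171) = ((-18 + 16/3) + 489)*(-171) = (-38/3 + 489)*(-171) = (1429/3)*(-171) = -81453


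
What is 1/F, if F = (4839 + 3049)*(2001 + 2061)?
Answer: 1/32041056 ≈ 3.1210e-8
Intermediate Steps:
F = 32041056 (F = 7888*4062 = 32041056)
1/F = 1/32041056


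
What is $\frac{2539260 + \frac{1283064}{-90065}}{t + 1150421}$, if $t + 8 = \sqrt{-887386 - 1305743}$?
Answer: $\frac{14616455338451626}{6622040451664465} - \frac{38116194806 i \sqrt{243681}}{6622040451664465} \approx 2.2072 - 0.0028414 i$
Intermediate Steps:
$t = -8 + 3 i \sqrt{243681}$ ($t = -8 + \sqrt{-887386 - 1305743} = -8 + \sqrt{-2193129} = -8 + 3 i \sqrt{243681} \approx -8.0 + 1480.9 i$)
$\frac{2539260 + \frac{1283064}{-90065}}{t + 1150421} = \frac{2539260 + \frac{1283064}{-90065}}{\left(-8 + 3 i \sqrt{243681}\right) + 1150421} = \frac{2539260 + 1283064 \left(- \frac{1}{90065}\right)}{1150413 + 3 i \sqrt{243681}} = \frac{2539260 - \frac{1283064}{90065}}{1150413 + 3 i \sqrt{243681}} = \frac{228697168836}{90065 \left(1150413 + 3 i \sqrt{243681}\right)}$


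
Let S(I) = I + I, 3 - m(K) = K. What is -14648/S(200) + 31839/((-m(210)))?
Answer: 404311/3450 ≈ 117.19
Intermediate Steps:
m(K) = 3 - K
S(I) = 2*I
-14648/S(200) + 31839/((-m(210))) = -14648/(2*200) + 31839/((-(3 - 1*210))) = -14648/400 + 31839/((-(3 - 210))) = -14648*1/400 + 31839/((-1*(-207))) = -1831/50 + 31839/207 = -1831/50 + 31839*(1/207) = -1831/50 + 10613/69 = 404311/3450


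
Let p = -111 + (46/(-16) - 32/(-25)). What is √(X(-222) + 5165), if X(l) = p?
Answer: √2020962/20 ≈ 71.080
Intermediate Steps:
p = -22519/200 (p = -111 + (46*(-1/16) - 32*(-1/25)) = -111 + (-23/8 + 32/25) = -111 - 319/200 = -22519/200 ≈ -112.59)
X(l) = -22519/200
√(X(-222) + 5165) = √(-22519/200 + 5165) = √(1010481/200) = √2020962/20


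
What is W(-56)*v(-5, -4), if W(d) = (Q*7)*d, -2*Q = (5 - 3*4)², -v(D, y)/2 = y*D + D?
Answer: -288120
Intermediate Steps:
v(D, y) = -2*D - 2*D*y (v(D, y) = -2*(y*D + D) = -2*(D*y + D) = -2*(D + D*y) = -2*D - 2*D*y)
Q = -49/2 (Q = -(5 - 3*4)²/2 = -(5 - 12)²/2 = -½*(-7)² = -½*49 = -49/2 ≈ -24.500)
W(d) = -343*d/2 (W(d) = (-49/2*7)*d = -343*d/2)
W(-56)*v(-5, -4) = (-343/2*(-56))*(-2*(-5)*(1 - 4)) = 9604*(-2*(-5)*(-3)) = 9604*(-30) = -288120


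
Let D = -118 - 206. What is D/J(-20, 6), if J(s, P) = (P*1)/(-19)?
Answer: 1026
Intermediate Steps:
J(s, P) = -P/19 (J(s, P) = P*(-1/19) = -P/19)
D = -324
D/J(-20, 6) = -324/((-1/19*6)) = -324/(-6/19) = -324*(-19/6) = 1026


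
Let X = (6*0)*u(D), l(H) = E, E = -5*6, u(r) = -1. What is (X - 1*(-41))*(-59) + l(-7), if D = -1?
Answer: -2449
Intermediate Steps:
E = -30
l(H) = -30
X = 0 (X = (6*0)*(-1) = 0*(-1) = 0)
(X - 1*(-41))*(-59) + l(-7) = (0 - 1*(-41))*(-59) - 30 = (0 + 41)*(-59) - 30 = 41*(-59) - 30 = -2419 - 30 = -2449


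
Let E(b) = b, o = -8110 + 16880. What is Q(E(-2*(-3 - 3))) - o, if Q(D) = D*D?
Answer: -8626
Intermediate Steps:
o = 8770
Q(D) = D²
Q(E(-2*(-3 - 3))) - o = (-2*(-3 - 3))² - 1*8770 = (-2*(-6))² - 8770 = 12² - 8770 = 144 - 8770 = -8626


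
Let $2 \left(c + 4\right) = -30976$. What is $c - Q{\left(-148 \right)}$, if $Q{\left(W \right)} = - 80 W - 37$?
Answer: $-27295$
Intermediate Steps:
$c = -15492$ ($c = -4 + \frac{1}{2} \left(-30976\right) = -4 - 15488 = -15492$)
$Q{\left(W \right)} = -37 - 80 W$
$c - Q{\left(-148 \right)} = -15492 - \left(-37 - -11840\right) = -15492 - \left(-37 + 11840\right) = -15492 - 11803 = -27295$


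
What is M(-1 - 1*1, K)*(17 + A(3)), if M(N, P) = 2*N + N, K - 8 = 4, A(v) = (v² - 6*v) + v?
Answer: -66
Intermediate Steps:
A(v) = v² - 5*v
K = 12 (K = 8 + 4 = 12)
M(N, P) = 3*N
M(-1 - 1*1, K)*(17 + A(3)) = (3*(-1 - 1*1))*(17 + 3*(-5 + 3)) = (3*(-1 - 1))*(17 + 3*(-2)) = (3*(-2))*(17 - 6) = -6*11 = -66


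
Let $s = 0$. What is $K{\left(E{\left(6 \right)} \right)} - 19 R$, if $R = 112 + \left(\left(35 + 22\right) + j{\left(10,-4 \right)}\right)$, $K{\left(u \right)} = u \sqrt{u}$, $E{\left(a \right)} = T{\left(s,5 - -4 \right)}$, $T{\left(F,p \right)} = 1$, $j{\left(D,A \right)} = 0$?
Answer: $-3210$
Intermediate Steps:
$E{\left(a \right)} = 1$
$K{\left(u \right)} = u^{\frac{3}{2}}$
$R = 169$ ($R = 112 + \left(\left(35 + 22\right) + 0\right) = 112 + \left(57 + 0\right) = 112 + 57 = 169$)
$K{\left(E{\left(6 \right)} \right)} - 19 R = 1^{\frac{3}{2}} - 3211 = 1 - 3211 = -3210$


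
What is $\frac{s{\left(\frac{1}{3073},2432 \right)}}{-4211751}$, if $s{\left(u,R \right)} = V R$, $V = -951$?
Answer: $\frac{770944}{1403917} \approx 0.54914$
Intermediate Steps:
$s{\left(u,R \right)} = - 951 R$
$\frac{s{\left(\frac{1}{3073},2432 \right)}}{-4211751} = \frac{\left(-951\right) 2432}{-4211751} = \left(-2312832\right) \left(- \frac{1}{4211751}\right) = \frac{770944}{1403917}$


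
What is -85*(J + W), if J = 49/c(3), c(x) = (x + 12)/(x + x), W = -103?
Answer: 7089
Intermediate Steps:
c(x) = (12 + x)/(2*x) (c(x) = (12 + x)/((2*x)) = (12 + x)*(1/(2*x)) = (12 + x)/(2*x))
J = 98/5 (J = 49/(((½)*(12 + 3)/3)) = 49/(((½)*(⅓)*15)) = 49/(5/2) = 49*(⅖) = 98/5 ≈ 19.600)
-85*(J + W) = -85*(98/5 - 103) = -85*(-417/5) = 7089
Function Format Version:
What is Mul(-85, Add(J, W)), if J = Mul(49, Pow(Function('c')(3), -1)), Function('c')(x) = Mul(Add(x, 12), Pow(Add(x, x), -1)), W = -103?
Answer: 7089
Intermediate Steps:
Function('c')(x) = Mul(Rational(1, 2), Pow(x, -1), Add(12, x)) (Function('c')(x) = Mul(Add(12, x), Pow(Mul(2, x), -1)) = Mul(Add(12, x), Mul(Rational(1, 2), Pow(x, -1))) = Mul(Rational(1, 2), Pow(x, -1), Add(12, x)))
J = Rational(98, 5) (J = Mul(49, Pow(Mul(Rational(1, 2), Pow(3, -1), Add(12, 3)), -1)) = Mul(49, Pow(Mul(Rational(1, 2), Rational(1, 3), 15), -1)) = Mul(49, Pow(Rational(5, 2), -1)) = Mul(49, Rational(2, 5)) = Rational(98, 5) ≈ 19.600)
Mul(-85, Add(J, W)) = Mul(-85, Add(Rational(98, 5), -103)) = Mul(-85, Rational(-417, 5)) = 7089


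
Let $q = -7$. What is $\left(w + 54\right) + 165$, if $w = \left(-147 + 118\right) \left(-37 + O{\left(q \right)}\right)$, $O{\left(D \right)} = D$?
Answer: $1495$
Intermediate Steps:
$w = 1276$ ($w = \left(-147 + 118\right) \left(-37 - 7\right) = \left(-29\right) \left(-44\right) = 1276$)
$\left(w + 54\right) + 165 = \left(1276 + 54\right) + 165 = 1330 + 165 = 1495$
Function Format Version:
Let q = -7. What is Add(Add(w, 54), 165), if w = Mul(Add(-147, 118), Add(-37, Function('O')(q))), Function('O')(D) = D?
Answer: 1495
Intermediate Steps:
w = 1276 (w = Mul(Add(-147, 118), Add(-37, -7)) = Mul(-29, -44) = 1276)
Add(Add(w, 54), 165) = Add(Add(1276, 54), 165) = Add(1330, 165) = 1495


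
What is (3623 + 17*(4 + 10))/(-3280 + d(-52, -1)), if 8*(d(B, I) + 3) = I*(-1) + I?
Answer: -3861/3283 ≈ -1.1761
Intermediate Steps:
d(B, I) = -3 (d(B, I) = -3 + (I*(-1) + I)/8 = -3 + (-I + I)/8 = -3 + (1/8)*0 = -3 + 0 = -3)
(3623 + 17*(4 + 10))/(-3280 + d(-52, -1)) = (3623 + 17*(4 + 10))/(-3280 - 3) = (3623 + 17*14)/(-3283) = (3623 + 238)*(-1/3283) = 3861*(-1/3283) = -3861/3283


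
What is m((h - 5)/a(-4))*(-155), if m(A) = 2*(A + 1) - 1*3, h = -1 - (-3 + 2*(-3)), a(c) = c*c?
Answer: 775/8 ≈ 96.875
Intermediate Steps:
a(c) = c²
h = 8 (h = -1 - (-3 - 6) = -1 - 1*(-9) = -1 + 9 = 8)
m(A) = -1 + 2*A (m(A) = 2*(1 + A) - 3 = (2 + 2*A) - 3 = -1 + 2*A)
m((h - 5)/a(-4))*(-155) = (-1 + 2*((8 - 5)/((-4)²)))*(-155) = (-1 + 2*(3/16))*(-155) = (-1 + 3/8)*(-155) = -5/8*(-155) = 775/8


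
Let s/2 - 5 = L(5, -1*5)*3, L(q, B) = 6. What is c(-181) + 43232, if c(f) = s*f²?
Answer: 1550238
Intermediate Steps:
s = 46 (s = 10 + 2*(6*3) = 10 + 2*18 = 10 + 36 = 46)
c(f) = 46*f²
c(-181) + 43232 = 46*(-181)² + 43232 = 46*32761 + 43232 = 1507006 + 43232 = 1550238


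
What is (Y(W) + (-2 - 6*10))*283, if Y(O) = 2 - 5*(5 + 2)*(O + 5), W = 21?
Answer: -274510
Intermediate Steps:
Y(O) = -173 - 35*O (Y(O) = 2 - 35*(5 + O) = 2 - 5*(35 + 7*O) = 2 + (-175 - 35*O) = -173 - 35*O)
(Y(W) + (-2 - 6*10))*283 = ((-173 - 35*21) + (-2 - 6*10))*283 = ((-173 - 735) + (-2 - 60))*283 = (-908 - 62)*283 = -970*283 = -274510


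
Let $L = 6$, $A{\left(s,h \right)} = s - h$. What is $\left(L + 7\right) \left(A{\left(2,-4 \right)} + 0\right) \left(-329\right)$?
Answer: $-25662$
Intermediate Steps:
$\left(L + 7\right) \left(A{\left(2,-4 \right)} + 0\right) \left(-329\right) = \left(6 + 7\right) \left(\left(2 - -4\right) + 0\right) \left(-329\right) = 13 \left(\left(2 + 4\right) + 0\right) \left(-329\right) = 13 \left(6 + 0\right) \left(-329\right) = 13 \cdot 6 \left(-329\right) = 78 \left(-329\right) = -25662$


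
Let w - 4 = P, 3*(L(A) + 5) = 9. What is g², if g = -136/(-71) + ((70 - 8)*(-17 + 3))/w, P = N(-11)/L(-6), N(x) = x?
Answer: 14561731584/1819801 ≈ 8001.8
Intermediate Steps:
L(A) = -2 (L(A) = -5 + (⅓)*9 = -5 + 3 = -2)
P = 11/2 (P = -11/(-2) = -11*(-½) = 11/2 ≈ 5.5000)
w = 19/2 (w = 4 + 11/2 = 19/2 ≈ 9.5000)
g = -120672/1349 (g = -136/(-71) + ((70 - 8)*(-17 + 3))/(19/2) = -136*(-1/71) + (62*(-14))*(2/19) = 136/71 - 868*2/19 = 136/71 - 1736/19 = -120672/1349 ≈ -89.453)
g² = (-120672/1349)² = 14561731584/1819801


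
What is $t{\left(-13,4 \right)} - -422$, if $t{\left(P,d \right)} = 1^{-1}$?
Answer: $423$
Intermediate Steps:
$t{\left(P,d \right)} = 1$
$t{\left(-13,4 \right)} - -422 = 1 - -422 = 1 + 422 = 423$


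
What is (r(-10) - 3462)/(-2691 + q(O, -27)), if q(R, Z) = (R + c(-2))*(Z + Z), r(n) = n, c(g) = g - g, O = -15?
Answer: 3472/1881 ≈ 1.8458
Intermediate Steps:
c(g) = 0
q(R, Z) = 2*R*Z (q(R, Z) = (R + 0)*(Z + Z) = R*(2*Z) = 2*R*Z)
(r(-10) - 3462)/(-2691 + q(O, -27)) = (-10 - 3462)/(-2691 + 2*(-15)*(-27)) = -3472/(-2691 + 810) = -3472/(-1881) = -3472*(-1/1881) = 3472/1881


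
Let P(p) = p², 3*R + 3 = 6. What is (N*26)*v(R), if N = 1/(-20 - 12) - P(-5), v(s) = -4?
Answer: 10413/4 ≈ 2603.3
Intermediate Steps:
R = 1 (R = -1 + (⅓)*6 = -1 + 2 = 1)
N = -801/32 (N = 1/(-20 - 12) - 1*(-5)² = 1/(-32) - 1*25 = -1/32 - 25 = -801/32 ≈ -25.031)
(N*26)*v(R) = -801/32*26*(-4) = -10413/16*(-4) = 10413/4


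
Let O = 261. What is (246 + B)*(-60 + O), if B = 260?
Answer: 101706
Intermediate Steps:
(246 + B)*(-60 + O) = (246 + 260)*(-60 + 261) = 506*201 = 101706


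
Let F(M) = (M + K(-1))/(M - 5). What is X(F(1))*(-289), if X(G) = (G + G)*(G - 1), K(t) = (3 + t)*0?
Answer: -1445/8 ≈ -180.63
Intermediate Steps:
K(t) = 0
F(M) = M/(-5 + M) (F(M) = (M + 0)/(M - 5) = M/(-5 + M))
X(G) = 2*G*(-1 + G) (X(G) = (2*G)*(-1 + G) = 2*G*(-1 + G))
X(F(1))*(-289) = (2*(1/(-5 + 1))*(-1 + 1/(-5 + 1)))*(-289) = (2*(1/(-4))*(-1 + 1/(-4)))*(-289) = (2*(1*(-1/4))*(-1 + 1*(-1/4)))*(-289) = (2*(-1/4)*(-1 - 1/4))*(-289) = (2*(-1/4)*(-5/4))*(-289) = (5/8)*(-289) = -1445/8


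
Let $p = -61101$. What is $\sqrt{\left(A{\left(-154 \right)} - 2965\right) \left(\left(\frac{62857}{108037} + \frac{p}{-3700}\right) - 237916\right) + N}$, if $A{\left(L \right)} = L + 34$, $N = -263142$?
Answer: $\frac{9 \sqrt{14472892293818499165695}}{39973690} \approx 27086.0$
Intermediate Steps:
$A{\left(L \right)} = 34 + L$
$\sqrt{\left(A{\left(-154 \right)} - 2965\right) \left(\left(\frac{62857}{108037} + \frac{p}{-3700}\right) - 237916\right) + N} = \sqrt{\left(\left(34 - 154\right) - 2965\right) \left(\left(\frac{62857}{108037} - \frac{61101}{-3700}\right) - 237916\right) - 263142} = \sqrt{\left(-120 - 2965\right) \left(\left(62857 \cdot \frac{1}{108037} - - \frac{61101}{3700}\right) - 237916\right) - 263142} = \sqrt{- 3085 \left(\left(\frac{62857}{108037} + \frac{61101}{3700}\right) - 237916\right) - 263142} = \sqrt{- 3085 \left(\frac{6833739637}{399736900} - 237916\right) - 263142} = \sqrt{\left(-3085\right) \left(- \frac{95096970560763}{399736900}\right) - 263142} = \sqrt{\frac{58674830835990771}{79947380} - 263142} = \sqrt{\frac{58653793322522811}{79947380}} = \frac{9 \sqrt{14472892293818499165695}}{39973690}$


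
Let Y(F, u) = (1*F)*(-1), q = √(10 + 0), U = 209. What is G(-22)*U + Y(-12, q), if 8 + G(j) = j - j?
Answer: -1660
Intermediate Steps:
G(j) = -8 (G(j) = -8 + (j - j) = -8 + 0 = -8)
q = √10 ≈ 3.1623
Y(F, u) = -F (Y(F, u) = F*(-1) = -F)
G(-22)*U + Y(-12, q) = -8*209 - 1*(-12) = -1672 + 12 = -1660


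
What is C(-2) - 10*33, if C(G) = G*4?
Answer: -338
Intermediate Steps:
C(G) = 4*G
C(-2) - 10*33 = 4*(-2) - 10*33 = -8 - 330 = -338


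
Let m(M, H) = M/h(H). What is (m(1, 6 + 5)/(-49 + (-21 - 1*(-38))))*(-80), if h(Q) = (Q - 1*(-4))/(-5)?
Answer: -⅚ ≈ -0.83333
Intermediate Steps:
h(Q) = -⅘ - Q/5 (h(Q) = (Q + 4)*(-⅕) = (4 + Q)*(-⅕) = -⅘ - Q/5)
m(M, H) = M/(-⅘ - H/5)
(m(1, 6 + 5)/(-49 + (-21 - 1*(-38))))*(-80) = ((-5*1/(4 + (6 + 5)))/(-49 + (-21 - 1*(-38))))*(-80) = ((-5*1/(4 + 11))/(-49 + (-21 + 38)))*(-80) = ((-5*1/15)/(-49 + 17))*(-80) = ((-5*1*1/15)/(-32))*(-80) = -1/32*(-⅓)*(-80) = (1/96)*(-80) = -⅚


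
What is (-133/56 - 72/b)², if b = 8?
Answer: 8281/64 ≈ 129.39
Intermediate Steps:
(-133/56 - 72/b)² = (-133/56 - 72/8)² = (-133*1/56 - 72*⅛)² = (-19/8 - 9)² = (-91/8)² = 8281/64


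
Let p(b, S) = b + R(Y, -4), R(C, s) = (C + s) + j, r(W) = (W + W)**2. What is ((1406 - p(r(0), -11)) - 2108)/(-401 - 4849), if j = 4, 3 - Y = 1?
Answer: 352/2625 ≈ 0.13410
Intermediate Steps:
Y = 2 (Y = 3 - 1*1 = 3 - 1 = 2)
r(W) = 4*W**2 (r(W) = (2*W)**2 = 4*W**2)
R(C, s) = 4 + C + s (R(C, s) = (C + s) + 4 = 4 + C + s)
p(b, S) = 2 + b (p(b, S) = b + (4 + 2 - 4) = b + 2 = 2 + b)
((1406 - p(r(0), -11)) - 2108)/(-401 - 4849) = ((1406 - (2 + 4*0**2)) - 2108)/(-401 - 4849) = ((1406 - (2 + 4*0)) - 2108)/(-5250) = ((1406 - (2 + 0)) - 2108)*(-1/5250) = ((1406 - 1*2) - 2108)*(-1/5250) = ((1406 - 2) - 2108)*(-1/5250) = (1404 - 2108)*(-1/5250) = -704*(-1/5250) = 352/2625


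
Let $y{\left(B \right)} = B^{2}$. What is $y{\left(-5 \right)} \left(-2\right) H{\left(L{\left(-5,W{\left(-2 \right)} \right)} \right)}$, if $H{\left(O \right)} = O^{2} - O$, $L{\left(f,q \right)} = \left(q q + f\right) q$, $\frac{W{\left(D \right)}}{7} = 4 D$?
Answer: $-1537144411600$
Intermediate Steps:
$W{\left(D \right)} = 28 D$ ($W{\left(D \right)} = 7 \cdot 4 D = 28 D$)
$L{\left(f,q \right)} = q \left(f + q^{2}\right)$ ($L{\left(f,q \right)} = \left(q^{2} + f\right) q = \left(f + q^{2}\right) q = q \left(f + q^{2}\right)$)
$y{\left(-5 \right)} \left(-2\right) H{\left(L{\left(-5,W{\left(-2 \right)} \right)} \right)} = \left(-5\right)^{2} \left(-2\right) 28 \left(-2\right) \left(-5 + \left(28 \left(-2\right)\right)^{2}\right) \left(-1 + 28 \left(-2\right) \left(-5 + \left(28 \left(-2\right)\right)^{2}\right)\right) = 25 \left(-2\right) - 56 \left(-5 + \left(-56\right)^{2}\right) \left(-1 - 56 \left(-5 + \left(-56\right)^{2}\right)\right) = - 50 - 56 \left(-5 + 3136\right) \left(-1 - 56 \left(-5 + 3136\right)\right) = - 50 \left(-56\right) 3131 \left(-1 - 175336\right) = - 50 \left(- 175336 \left(-1 - 175336\right)\right) = - 50 \left(\left(-175336\right) \left(-175337\right)\right) = \left(-50\right) 30742888232 = -1537144411600$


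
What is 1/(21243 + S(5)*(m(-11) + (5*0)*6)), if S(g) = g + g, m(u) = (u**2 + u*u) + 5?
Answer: 1/23713 ≈ 4.2171e-5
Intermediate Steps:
m(u) = 5 + 2*u**2 (m(u) = (u**2 + u**2) + 5 = 2*u**2 + 5 = 5 + 2*u**2)
S(g) = 2*g
1/(21243 + S(5)*(m(-11) + (5*0)*6)) = 1/(21243 + (2*5)*((5 + 2*(-11)**2) + (5*0)*6)) = 1/(21243 + 10*((5 + 2*121) + 0*6)) = 1/(21243 + 10*((5 + 242) + 0)) = 1/(21243 + 10*(247 + 0)) = 1/(21243 + 10*247) = 1/(21243 + 2470) = 1/23713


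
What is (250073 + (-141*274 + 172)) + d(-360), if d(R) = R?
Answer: 211251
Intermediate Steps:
(250073 + (-141*274 + 172)) + d(-360) = (250073 + (-141*274 + 172)) - 360 = (250073 + (-38634 + 172)) - 360 = (250073 - 38462) - 360 = 211611 - 360 = 211251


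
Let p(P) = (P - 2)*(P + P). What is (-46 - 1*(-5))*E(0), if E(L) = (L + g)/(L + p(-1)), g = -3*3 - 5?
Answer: 287/3 ≈ 95.667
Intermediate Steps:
p(P) = 2*P*(-2 + P) (p(P) = (-2 + P)*(2*P) = 2*P*(-2 + P))
g = -14 (g = -9 - 5 = -14)
E(L) = (-14 + L)/(6 + L) (E(L) = (L - 14)/(L + 2*(-1)*(-2 - 1)) = (-14 + L)/(L + 2*(-1)*(-3)) = (-14 + L)/(L + 6) = (-14 + L)/(6 + L))
(-46 - 1*(-5))*E(0) = (-46 - 1*(-5))*((-14 + 0)/(6 + 0)) = (-46 + 5)*(-14/6) = -41*(-14)/6 = -41*(-7/3) = 287/3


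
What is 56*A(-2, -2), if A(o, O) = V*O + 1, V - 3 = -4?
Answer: 168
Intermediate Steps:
V = -1 (V = 3 - 4 = -1)
A(o, O) = 1 - O (A(o, O) = -O + 1 = 1 - O)
56*A(-2, -2) = 56*(1 - 1*(-2)) = 56*(1 + 2) = 56*3 = 168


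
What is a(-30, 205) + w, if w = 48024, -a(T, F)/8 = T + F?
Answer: 46624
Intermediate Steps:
a(T, F) = -8*F - 8*T (a(T, F) = -8*(T + F) = -8*(F + T) = -8*F - 8*T)
a(-30, 205) + w = (-8*205 - 8*(-30)) + 48024 = (-1640 + 240) + 48024 = -1400 + 48024 = 46624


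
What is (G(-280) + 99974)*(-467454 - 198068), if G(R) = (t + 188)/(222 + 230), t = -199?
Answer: -15036882932357/226 ≈ -6.6535e+10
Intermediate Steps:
G(R) = -11/452 (G(R) = (-199 + 188)/(222 + 230) = -11/452)
(G(-280) + 99974)*(-467454 - 198068) = (-11/452 + 99974)*(-467454 - 198068) = (45188237/452)*(-665522) = -15036882932357/226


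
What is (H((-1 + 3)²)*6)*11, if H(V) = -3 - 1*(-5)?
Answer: 132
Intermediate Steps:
H(V) = 2 (H(V) = -3 + 5 = 2)
(H((-1 + 3)²)*6)*11 = (2*6)*11 = 12*11 = 132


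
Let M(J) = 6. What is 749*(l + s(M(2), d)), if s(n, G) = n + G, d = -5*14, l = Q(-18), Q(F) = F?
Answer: -61418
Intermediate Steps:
l = -18
d = -70
s(n, G) = G + n
749*(l + s(M(2), d)) = 749*(-18 + (-70 + 6)) = 749*(-18 - 64) = 749*(-82) = -61418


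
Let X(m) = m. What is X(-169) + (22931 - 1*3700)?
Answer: 19062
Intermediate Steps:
X(-169) + (22931 - 1*3700) = -169 + (22931 - 1*3700) = -169 + (22931 - 3700) = -169 + 19231 = 19062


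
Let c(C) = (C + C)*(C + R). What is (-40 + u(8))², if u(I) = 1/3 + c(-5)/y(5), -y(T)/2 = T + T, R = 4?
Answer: 58081/36 ≈ 1613.4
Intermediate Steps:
c(C) = 2*C*(4 + C) (c(C) = (C + C)*(C + 4) = (2*C)*(4 + C) = 2*C*(4 + C))
y(T) = -4*T (y(T) = -2*(T + T) = -4*T)
u(I) = -⅙ (u(I) = 1/3 + (2*(-5)*(4 - 5))/((-4*5)) = 1*(⅓) + (2*(-5)*(-1))/(-20) = ⅓ + 10*(-1/20) = ⅓ - ½ = -⅙)
(-40 + u(8))² = (-40 - ⅙)² = (-241/6)² = 58081/36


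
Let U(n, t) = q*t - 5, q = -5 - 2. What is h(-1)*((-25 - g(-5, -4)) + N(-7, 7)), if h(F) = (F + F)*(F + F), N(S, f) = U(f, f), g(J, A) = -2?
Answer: -308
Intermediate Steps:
q = -7
U(n, t) = -5 - 7*t (U(n, t) = -7*t - 5 = -5 - 7*t)
N(S, f) = -5 - 7*f
h(F) = 4*F**2 (h(F) = (2*F)*(2*F) = 4*F**2)
h(-1)*((-25 - g(-5, -4)) + N(-7, 7)) = (4*(-1)**2)*((-25 - 1*(-2)) + (-5 - 7*7)) = (4*1)*((-25 + 2) + (-5 - 49)) = 4*(-23 - 54) = 4*(-77) = -308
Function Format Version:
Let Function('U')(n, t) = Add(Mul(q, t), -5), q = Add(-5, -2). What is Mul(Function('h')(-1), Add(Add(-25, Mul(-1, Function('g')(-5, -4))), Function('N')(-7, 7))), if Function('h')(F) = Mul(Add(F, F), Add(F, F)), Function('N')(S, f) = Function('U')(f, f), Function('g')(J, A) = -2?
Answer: -308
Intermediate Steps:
q = -7
Function('U')(n, t) = Add(-5, Mul(-7, t)) (Function('U')(n, t) = Add(Mul(-7, t), -5) = Add(-5, Mul(-7, t)))
Function('N')(S, f) = Add(-5, Mul(-7, f))
Function('h')(F) = Mul(4, Pow(F, 2)) (Function('h')(F) = Mul(Mul(2, F), Mul(2, F)) = Mul(4, Pow(F, 2)))
Mul(Function('h')(-1), Add(Add(-25, Mul(-1, Function('g')(-5, -4))), Function('N')(-7, 7))) = Mul(Mul(4, Pow(-1, 2)), Add(Add(-25, Mul(-1, -2)), Add(-5, Mul(-7, 7)))) = Mul(Mul(4, 1), Add(Add(-25, 2), Add(-5, -49))) = Mul(4, Add(-23, -54)) = Mul(4, -77) = -308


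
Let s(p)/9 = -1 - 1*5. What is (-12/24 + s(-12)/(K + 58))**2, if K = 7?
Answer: 29929/16900 ≈ 1.7709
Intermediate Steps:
s(p) = -54 (s(p) = 9*(-1 - 1*5) = 9*(-1 - 5) = 9*(-6) = -54)
(-12/24 + s(-12)/(K + 58))**2 = (-12/24 - 54/(7 + 58))**2 = (-12*1/24 - 54/65)**2 = (-1/2 - 54*1/65)**2 = (-1/2 - 54/65)**2 = (-173/130)**2 = 29929/16900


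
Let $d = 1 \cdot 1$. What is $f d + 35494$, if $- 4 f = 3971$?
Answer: $\frac{138005}{4} \approx 34501.0$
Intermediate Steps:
$f = - \frac{3971}{4}$ ($f = \left(- \frac{1}{4}\right) 3971 = - \frac{3971}{4} \approx -992.75$)
$d = 1$
$f d + 35494 = \left(- \frac{3971}{4}\right) 1 + 35494 = - \frac{3971}{4} + 35494 = \frac{138005}{4}$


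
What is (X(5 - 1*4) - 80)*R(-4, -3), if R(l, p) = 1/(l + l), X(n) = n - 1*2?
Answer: 81/8 ≈ 10.125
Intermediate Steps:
X(n) = -2 + n (X(n) = n - 2 = -2 + n)
R(l, p) = 1/(2*l)
(X(5 - 1*4) - 80)*R(-4, -3) = ((-2 + (5 - 1*4)) - 80)*((1/2)/(-4)) = ((-2 + (5 - 4)) - 80)*((1/2)*(-1/4)) = ((-2 + 1) - 80)*(-1/8) = (-1 - 80)*(-1/8) = -81*(-1/8) = 81/8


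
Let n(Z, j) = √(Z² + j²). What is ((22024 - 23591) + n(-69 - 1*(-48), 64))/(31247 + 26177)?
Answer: -1567/57424 + √4537/57424 ≈ -0.026115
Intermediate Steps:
((22024 - 23591) + n(-69 - 1*(-48), 64))/(31247 + 26177) = ((22024 - 23591) + √((-69 - 1*(-48))² + 64²))/(31247 + 26177) = (-1567 + √((-69 + 48)² + 4096))/57424 = (-1567 + √((-21)² + 4096))*(1/57424) = (-1567 + √(441 + 4096))*(1/57424) = (-1567 + √4537)*(1/57424) = -1567/57424 + √4537/57424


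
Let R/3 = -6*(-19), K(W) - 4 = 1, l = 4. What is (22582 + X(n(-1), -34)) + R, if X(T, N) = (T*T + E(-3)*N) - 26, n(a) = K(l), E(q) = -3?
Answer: 23025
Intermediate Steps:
K(W) = 5 (K(W) = 4 + 1 = 5)
n(a) = 5
R = 342 (R = 3*(-6*(-19)) = 3*114 = 342)
X(T, N) = -26 + T**2 - 3*N (X(T, N) = (T*T - 3*N) - 26 = (T**2 - 3*N) - 26 = -26 + T**2 - 3*N)
(22582 + X(n(-1), -34)) + R = (22582 + (-26 + 5**2 - 3*(-34))) + 342 = (22582 + (-26 + 25 + 102)) + 342 = (22582 + 101) + 342 = 22683 + 342 = 23025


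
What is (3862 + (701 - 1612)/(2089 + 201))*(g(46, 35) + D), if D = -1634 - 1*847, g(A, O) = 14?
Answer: -21815851223/2290 ≈ -9.5266e+6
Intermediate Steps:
D = -2481 (D = -1634 - 847 = -2481)
(3862 + (701 - 1612)/(2089 + 201))*(g(46, 35) + D) = (3862 + (701 - 1612)/(2089 + 201))*(14 - 2481) = (3862 - 911/2290)*(-2467) = (8843069/2290)*(-2467) = -21815851223/2290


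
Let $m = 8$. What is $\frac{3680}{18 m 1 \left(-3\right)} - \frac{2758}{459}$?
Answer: $- \frac{6668}{459} \approx -14.527$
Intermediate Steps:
$\frac{3680}{18 m 1 \left(-3\right)} - \frac{2758}{459} = \frac{3680}{18 \cdot 8 \cdot 1 \left(-3\right)} - \frac{2758}{459} = \frac{3680}{144 \left(-3\right)} - \frac{2758}{459} = \frac{3680}{-432} - \frac{2758}{459} = 3680 \left(- \frac{1}{432}\right) - \frac{2758}{459} = - \frac{230}{27} - \frac{2758}{459} = - \frac{6668}{459}$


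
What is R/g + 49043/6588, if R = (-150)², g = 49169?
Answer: 2559625267/323925372 ≈ 7.9019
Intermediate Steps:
R = 22500
R/g + 49043/6588 = 22500/49169 + 49043/6588 = 2559625267/323925372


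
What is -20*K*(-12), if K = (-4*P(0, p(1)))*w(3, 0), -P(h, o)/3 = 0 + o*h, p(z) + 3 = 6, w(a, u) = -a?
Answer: 0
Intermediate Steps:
p(z) = 3 (p(z) = -3 + 6 = 3)
P(h, o) = -3*h*o (P(h, o) = -3*(0 + o*h) = -3*(0 + h*o) = -3*h*o)
K = 0 (K = (-(-12)*0*3)*(-1*3) = -4*0*(-3) = 0*(-3) = 0)
-20*K*(-12) = -20*0*(-12) = 0*(-12) = 0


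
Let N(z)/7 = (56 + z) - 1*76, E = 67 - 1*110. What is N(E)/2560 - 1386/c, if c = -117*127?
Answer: -333851/4226560 ≈ -0.078989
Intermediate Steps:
E = -43 (E = 67 - 110 = -43)
c = -14859
N(z) = -140 + 7*z (N(z) = 7*((56 + z) - 1*76) = 7*((56 + z) - 76) = 7*(-20 + z) = -140 + 7*z)
N(E)/2560 - 1386/c = (-140 + 7*(-43))/2560 - 1386/(-14859) = (-140 - 301)*(1/2560) - 1386*(-1/14859) = -441*1/2560 + 154/1651 = -441/2560 + 154/1651 = -333851/4226560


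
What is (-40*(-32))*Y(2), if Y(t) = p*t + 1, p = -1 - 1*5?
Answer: -14080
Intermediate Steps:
p = -6 (p = -1 - 5 = -6)
Y(t) = 1 - 6*t (Y(t) = -6*t + 1 = 1 - 6*t)
(-40*(-32))*Y(2) = (-40*(-32))*(1 - 6*2) = 1280*(1 - 12) = 1280*(-11) = -14080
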